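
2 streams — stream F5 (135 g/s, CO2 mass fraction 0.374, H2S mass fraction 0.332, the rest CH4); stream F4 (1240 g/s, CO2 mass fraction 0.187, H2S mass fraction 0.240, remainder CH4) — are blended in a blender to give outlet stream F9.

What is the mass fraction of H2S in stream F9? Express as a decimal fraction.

Total flow out = 135 + 1240 = 1375 g/s.
H2S in = 135×0.332 + 1240×0.240 = 342.42 g/s.
H2S mass fraction in F9 = 342.42/1375 = 0.249.

0.249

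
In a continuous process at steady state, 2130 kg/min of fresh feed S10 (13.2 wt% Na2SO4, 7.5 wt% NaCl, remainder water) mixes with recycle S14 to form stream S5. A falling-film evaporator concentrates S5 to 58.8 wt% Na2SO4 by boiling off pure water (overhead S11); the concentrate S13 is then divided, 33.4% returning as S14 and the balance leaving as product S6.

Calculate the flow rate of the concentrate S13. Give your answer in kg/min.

Overall Na2SO4 balance (none leaves overhead): Na2SO4 in fresh feed = Na2SO4 in product, i.e. 2130×0.132 = (1−0.334)·S13·0.588.
S13 = 281.16/(0.588×0.666) = 717.96 kg/min.

718 kg/min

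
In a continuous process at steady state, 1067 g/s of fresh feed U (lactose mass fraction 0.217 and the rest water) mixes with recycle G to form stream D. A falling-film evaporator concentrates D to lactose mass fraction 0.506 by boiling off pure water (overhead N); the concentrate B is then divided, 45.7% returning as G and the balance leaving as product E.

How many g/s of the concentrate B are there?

Overall lactose balance (none leaves overhead): lactose in fresh feed = lactose in product, i.e. 1067×0.217 = (1−0.457)·B·0.506.
B = 231.54/(0.506×0.543) = 842.7 g/s.

842.7 g/s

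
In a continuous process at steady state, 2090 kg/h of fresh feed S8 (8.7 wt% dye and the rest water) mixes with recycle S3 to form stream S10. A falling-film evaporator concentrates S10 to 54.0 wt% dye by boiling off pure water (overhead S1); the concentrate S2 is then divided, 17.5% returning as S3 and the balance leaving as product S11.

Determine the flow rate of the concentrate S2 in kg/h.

Overall dye balance (none leaves overhead): dye in fresh feed = dye in product, i.e. 2090×0.087 = (1−0.175)·S2·0.540.
S2 = 181.83/(0.540×0.825) = 408.15 kg/h.

408.1 kg/h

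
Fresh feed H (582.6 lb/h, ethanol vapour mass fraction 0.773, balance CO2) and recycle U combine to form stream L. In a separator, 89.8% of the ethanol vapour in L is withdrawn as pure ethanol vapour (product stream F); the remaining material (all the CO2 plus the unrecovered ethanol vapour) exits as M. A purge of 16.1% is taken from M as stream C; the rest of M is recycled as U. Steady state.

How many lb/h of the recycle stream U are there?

CO2 enters only via H and leaves only via the purge: 582.6×0.227 = 0.161×(CO2 in M), and the separator passes all CO2, so CO2 in L = CO2 in M = 821.43 lb/h.
ethanol vapour in L: m_A = 582.6×0.773 + (1−0.161)·(1−0.898)·m_A, so m_A = 450.35/0.9144 = 492.5 lb/h.
M = (1−0.898)×492.5 + 821.43 = 871.66 lb/h.
Recycle U = (1−0.161)×871.66 = 731.33 lb/h.

731.3 lb/h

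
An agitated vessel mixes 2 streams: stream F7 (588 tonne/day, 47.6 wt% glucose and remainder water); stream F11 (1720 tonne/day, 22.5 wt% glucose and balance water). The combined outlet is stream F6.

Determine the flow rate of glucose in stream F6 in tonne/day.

666.9 tonne/day

glucose out = glucose in = 588×0.476 + 1720×0.225 = 666.89 tonne/day.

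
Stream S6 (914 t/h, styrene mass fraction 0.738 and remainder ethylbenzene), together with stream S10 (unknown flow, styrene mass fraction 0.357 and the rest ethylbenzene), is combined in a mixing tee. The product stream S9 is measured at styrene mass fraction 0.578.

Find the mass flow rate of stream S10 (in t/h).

661.7 t/h

Let S10 be the unknown flow. Total out = 914 + S10.
styrene balance: 674.53 + 0.357·S10 = 0.578·(914 + S10)
(0.357 − 0.578)·S10 = 0.578×914 − 674.53 = -146.24
S10 = -146.24 / -0.221 = 661.72 t/h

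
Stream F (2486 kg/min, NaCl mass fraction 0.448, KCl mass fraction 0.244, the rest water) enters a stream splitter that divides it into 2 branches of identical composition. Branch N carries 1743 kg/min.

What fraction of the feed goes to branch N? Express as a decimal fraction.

0.701

Fraction to N = 1743/2486 = 0.7011.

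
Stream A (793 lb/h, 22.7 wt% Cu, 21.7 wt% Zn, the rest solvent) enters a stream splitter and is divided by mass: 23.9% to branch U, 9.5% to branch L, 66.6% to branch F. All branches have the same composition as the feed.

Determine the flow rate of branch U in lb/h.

189.5 lb/h

Branch U flow = 0.239×793 = 189.53 lb/h.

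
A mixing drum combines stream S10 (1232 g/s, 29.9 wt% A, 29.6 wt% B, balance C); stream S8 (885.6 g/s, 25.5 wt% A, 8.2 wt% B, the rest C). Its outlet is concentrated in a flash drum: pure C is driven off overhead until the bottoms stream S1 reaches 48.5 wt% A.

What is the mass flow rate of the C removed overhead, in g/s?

A entering = 1232×0.299 + 885.6×0.255 = 594.2 g/s.
All A reports to S1, so S1 = 594.2/0.485 = 1225.1 g/s.
Total feed = 2117.6 g/s; overhead = 2117.6 − 1225.1 = 892.45 g/s.

892.5 g/s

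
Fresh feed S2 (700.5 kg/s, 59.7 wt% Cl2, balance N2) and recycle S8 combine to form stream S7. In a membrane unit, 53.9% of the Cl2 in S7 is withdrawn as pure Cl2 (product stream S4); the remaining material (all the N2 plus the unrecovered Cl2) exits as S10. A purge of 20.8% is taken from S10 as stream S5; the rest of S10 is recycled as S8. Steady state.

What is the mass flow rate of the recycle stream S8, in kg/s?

1315 kg/s

N2 enters only via S2 and leaves only via the purge: 700.5×0.403 = 0.208×(N2 in S10), and the membrane unit passes all N2, so N2 in S7 = N2 in S10 = 1357.2 kg/s.
Cl2 in S7: m_A = 700.5×0.597 + (1−0.208)·(1−0.539)·m_A, so m_A = 418.2/0.6349 = 658.7 kg/s.
S10 = (1−0.539)×658.7 + 1357.2 = 1660.9 kg/s.
Recycle S8 = (1−0.208)×1660.9 = 1315.4 kg/s.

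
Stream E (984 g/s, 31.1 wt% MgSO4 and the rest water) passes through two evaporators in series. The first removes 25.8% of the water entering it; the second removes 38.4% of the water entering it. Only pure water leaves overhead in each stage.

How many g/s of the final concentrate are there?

water in feed = 984×0.689 = 677.98 g/s.
After stage 1: water left = (1−0.258)×677.98 = 503.06; stream total = 809.08 g/s.
After stage 2: water left = (1−0.384)×503.06 = 309.88; final concentrate = 615.91 g/s.

615.9 g/s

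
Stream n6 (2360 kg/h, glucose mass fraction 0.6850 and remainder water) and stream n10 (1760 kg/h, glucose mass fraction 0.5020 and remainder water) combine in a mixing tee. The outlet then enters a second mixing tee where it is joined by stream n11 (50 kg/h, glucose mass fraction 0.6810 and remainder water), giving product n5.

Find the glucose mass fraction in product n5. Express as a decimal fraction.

0.6077

Overall, product flow = 4170 kg/h.
glucose in = 2360×0.685 + 1760×0.502 + 50×0.681 = 2534.2 kg/h.
glucose fraction in n5 = 0.6077.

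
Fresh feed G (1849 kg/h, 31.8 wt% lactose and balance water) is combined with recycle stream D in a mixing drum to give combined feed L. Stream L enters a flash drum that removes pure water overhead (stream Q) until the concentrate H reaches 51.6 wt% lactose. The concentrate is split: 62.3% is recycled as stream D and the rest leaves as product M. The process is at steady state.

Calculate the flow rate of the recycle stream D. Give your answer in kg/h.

1883 kg/h

Overall lactose balance (none leaves overhead): lactose in fresh feed = lactose in product, i.e. 1849×0.318 = (1−0.623)·H·0.516.
H = 587.98/(0.516×0.377) = 3022.5 kg/h.
Recycle D = 0.623×3022.5 = 1883 kg/h.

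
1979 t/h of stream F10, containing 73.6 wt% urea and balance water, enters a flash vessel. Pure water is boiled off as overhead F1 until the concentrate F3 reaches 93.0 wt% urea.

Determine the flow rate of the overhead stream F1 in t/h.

412.8 t/h

urea is conserved: 1979×0.736 = 1456.5 t/h all reports to the concentrate.
Concentrate = 1456.5/(target fraction) = 1566.2 t/h.
Overhead = 1979 − 1566.2 = 412.82 t/h.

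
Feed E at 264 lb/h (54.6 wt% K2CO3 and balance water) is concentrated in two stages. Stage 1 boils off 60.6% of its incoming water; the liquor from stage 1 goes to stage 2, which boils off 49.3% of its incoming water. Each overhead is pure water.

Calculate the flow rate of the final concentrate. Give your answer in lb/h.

168.1 lb/h

water in feed = 264×0.454 = 119.86 lb/h.
After stage 1: water left = (1−0.606)×119.86 = 47.223; stream total = 191.37 lb/h.
After stage 2: water left = (1−0.493)×47.223 = 23.942; final concentrate = 168.09 lb/h.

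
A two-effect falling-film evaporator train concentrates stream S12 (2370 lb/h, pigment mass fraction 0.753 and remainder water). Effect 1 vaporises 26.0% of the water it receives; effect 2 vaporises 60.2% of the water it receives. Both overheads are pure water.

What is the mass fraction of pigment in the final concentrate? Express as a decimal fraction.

0.912

water in feed = 2370×0.247 = 585.39 lb/h.
After stage 1: water left = (1−0.260)×585.39 = 433.19; stream total = 2217.8 lb/h.
After stage 2: water left = (1−0.602)×433.19 = 172.41; final concentrate = 1957 lb/h.
pigment fraction = 1784.6/1957 = 0.912.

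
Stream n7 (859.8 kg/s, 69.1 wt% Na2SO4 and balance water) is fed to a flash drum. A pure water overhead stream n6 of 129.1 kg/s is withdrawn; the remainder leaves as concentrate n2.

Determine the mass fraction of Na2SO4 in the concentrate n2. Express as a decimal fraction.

0.8131

Na2SO4 is not removed: 859.8×0.691 = 594.12 kg/s of Na2SO4 enters n2.
Concentrate = 859.8 − 129.1 = 730.7 kg/s.
Mass fraction = 594.12/730.7 = 0.8131.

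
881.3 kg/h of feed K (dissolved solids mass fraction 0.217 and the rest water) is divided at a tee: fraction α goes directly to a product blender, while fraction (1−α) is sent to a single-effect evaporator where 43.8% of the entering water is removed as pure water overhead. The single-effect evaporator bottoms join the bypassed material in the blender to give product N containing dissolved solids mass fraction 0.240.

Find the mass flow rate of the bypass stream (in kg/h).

635 kg/h

All 881.3×0.217 = 191.24 kg/h of dissolved solids reaches N, so N = 191.24/0.240 = 796.84 kg/h and vapour = 84.458 kg/h.
The evaporator receives (1−α)·881.3 of feed at 0.783 water and removes 0.438 of that water:
0.438×0.783×(1−α)×881.3 = 84.458
(1−α) = 84.458/302.25 = 0.2794;  α = 0.7206.
Bypass flow = 0.7206×881.3 = 635.03 kg/h.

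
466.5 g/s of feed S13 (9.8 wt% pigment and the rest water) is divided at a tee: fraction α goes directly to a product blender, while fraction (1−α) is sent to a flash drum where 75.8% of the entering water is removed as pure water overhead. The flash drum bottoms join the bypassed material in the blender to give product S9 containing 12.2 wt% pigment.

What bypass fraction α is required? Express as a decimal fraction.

All 466.5×0.098 = 45.717 g/s of pigment reaches S9, so S9 = 45.717/0.122 = 374.73 g/s and vapour = 91.77 g/s.
The evaporator receives (1−α)·466.5 of feed at 0.902 water and removes 0.758 of that water:
0.758×0.902×(1−α)×466.5 = 91.77
(1−α) = 91.77/318.95 = 0.2877;  α = 0.7123.

0.712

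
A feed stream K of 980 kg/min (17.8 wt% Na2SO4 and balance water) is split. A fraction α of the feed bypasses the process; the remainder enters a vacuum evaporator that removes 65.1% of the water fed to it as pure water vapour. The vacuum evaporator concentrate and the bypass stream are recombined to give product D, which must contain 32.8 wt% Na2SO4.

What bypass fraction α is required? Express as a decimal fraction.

All 980×0.178 = 174.44 kg/min of Na2SO4 reaches D, so D = 174.44/0.328 = 531.83 kg/min and vapour = 448.17 kg/min.
The evaporator receives (1−α)·980 of feed at 0.822 water and removes 0.651 of that water:
0.651×0.822×(1−α)×980 = 448.17
(1−α) = 448.17/524.42 = 0.8546;  α = 0.1454.

0.145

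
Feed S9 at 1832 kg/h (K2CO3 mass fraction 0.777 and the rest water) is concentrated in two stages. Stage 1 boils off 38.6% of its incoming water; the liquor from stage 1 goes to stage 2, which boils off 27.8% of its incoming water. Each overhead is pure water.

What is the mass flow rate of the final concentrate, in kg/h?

1605 kg/h

water in feed = 1832×0.223 = 408.54 kg/h.
After stage 1: water left = (1−0.386)×408.54 = 250.84; stream total = 1674.3 kg/h.
After stage 2: water left = (1−0.278)×250.84 = 181.11; final concentrate = 1604.6 kg/h.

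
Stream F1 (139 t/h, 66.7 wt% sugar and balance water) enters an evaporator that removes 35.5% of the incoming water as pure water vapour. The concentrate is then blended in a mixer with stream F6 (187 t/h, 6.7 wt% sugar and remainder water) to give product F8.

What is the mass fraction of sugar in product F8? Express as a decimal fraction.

0.340

Vapour removed = 0.355×0.333×139 = 16.432 t/h; concentrate = 122.57 t/h.
sugar reaching the mixer = 92.713 (from concentrate) + 187×0.067 = 105.24 t/h.
Product flow = 122.57 + 187 = 309.57 t/h; sugar fraction = 0.340.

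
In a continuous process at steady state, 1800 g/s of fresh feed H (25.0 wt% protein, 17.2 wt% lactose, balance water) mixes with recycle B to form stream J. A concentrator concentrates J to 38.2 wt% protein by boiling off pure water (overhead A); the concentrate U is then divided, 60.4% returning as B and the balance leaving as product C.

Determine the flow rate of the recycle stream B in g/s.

1797 g/s

Overall protein balance (none leaves overhead): protein in fresh feed = protein in product, i.e. 1800×0.250 = (1−0.604)·U·0.382.
U = 450/(0.382×0.396) = 2974.8 g/s.
Recycle B = 0.604×2974.8 = 1796.8 g/s.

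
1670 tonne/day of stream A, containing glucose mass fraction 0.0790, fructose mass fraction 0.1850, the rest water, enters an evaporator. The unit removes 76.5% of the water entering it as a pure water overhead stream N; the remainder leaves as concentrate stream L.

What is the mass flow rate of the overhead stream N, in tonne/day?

940.3 tonne/day

water entering = 1670×0.736 = 1229.1 tonne/day; overhead removed = 0.765×1229.1 = 940.28 tonne/day.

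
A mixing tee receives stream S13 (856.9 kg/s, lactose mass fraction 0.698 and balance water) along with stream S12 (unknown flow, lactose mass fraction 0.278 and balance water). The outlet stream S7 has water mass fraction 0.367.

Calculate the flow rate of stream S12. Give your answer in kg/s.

Let S12 be the unknown flow. Total out = 856.9 + S12.
water balance: 258.78 + 0.722·S12 = 0.367·(856.9 + S12)
(0.722 − 0.367)·S12 = 0.367×856.9 − 258.78 = 55.699
S12 = 55.699 / 0.355 = 156.9 kg/s

156.9 kg/s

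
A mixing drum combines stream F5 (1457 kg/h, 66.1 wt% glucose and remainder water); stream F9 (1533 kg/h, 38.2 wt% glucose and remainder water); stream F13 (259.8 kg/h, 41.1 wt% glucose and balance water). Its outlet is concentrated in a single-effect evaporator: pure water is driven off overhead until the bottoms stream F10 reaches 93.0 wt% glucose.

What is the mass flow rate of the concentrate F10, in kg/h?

1780 kg/h

glucose entering = 1457×0.661 + 1533×0.382 + 259.8×0.411 = 1655.5 kg/h.
All glucose reports to F10, so F10 = 1655.5/0.930 = 1780.1 kg/h.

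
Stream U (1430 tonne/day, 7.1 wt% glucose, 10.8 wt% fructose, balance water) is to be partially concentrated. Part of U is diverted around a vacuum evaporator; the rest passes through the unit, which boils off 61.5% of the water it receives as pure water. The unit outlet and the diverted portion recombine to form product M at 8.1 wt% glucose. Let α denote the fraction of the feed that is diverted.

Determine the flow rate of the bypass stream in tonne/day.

1080 tonne/day

All 1430×0.071 = 101.53 tonne/day of glucose reaches M, so M = 101.53/0.081 = 1253.5 tonne/day and vapour = 176.54 tonne/day.
The evaporator receives (1−α)·1430 of feed at 0.821 water and removes 0.615 of that water:
0.615×0.821×(1−α)×1430 = 176.54
(1−α) = 176.54/722.03 = 0.2445;  α = 0.7555.
Bypass flow = 0.7555×1430 = 1080.4 tonne/day.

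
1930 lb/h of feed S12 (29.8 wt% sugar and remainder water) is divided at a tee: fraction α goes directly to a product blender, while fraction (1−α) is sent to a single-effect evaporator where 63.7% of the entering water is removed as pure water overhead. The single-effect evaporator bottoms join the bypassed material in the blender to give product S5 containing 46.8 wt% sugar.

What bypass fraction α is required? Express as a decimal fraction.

0.188

All 1930×0.298 = 575.14 lb/h of sugar reaches S5, so S5 = 575.14/0.468 = 1228.9 lb/h and vapour = 701.07 lb/h.
The evaporator receives (1−α)·1930 of feed at 0.702 water and removes 0.637 of that water:
0.637×0.702×(1−α)×1930 = 701.07
(1−α) = 701.07/863.05 = 0.8123;  α = 0.1877.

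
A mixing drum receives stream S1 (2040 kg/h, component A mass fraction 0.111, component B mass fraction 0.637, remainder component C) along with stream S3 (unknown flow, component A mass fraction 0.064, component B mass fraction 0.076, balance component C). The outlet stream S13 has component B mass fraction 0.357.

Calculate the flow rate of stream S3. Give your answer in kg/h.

2033 kg/h

Let S3 be the unknown flow. Total out = 2040 + S3.
component B balance: 1299.5 + 0.076·S3 = 0.357·(2040 + S3)
(0.076 − 0.357)·S3 = 0.357×2040 − 1299.5 = -571.2
S3 = -571.2 / -0.281 = 2032.7 kg/h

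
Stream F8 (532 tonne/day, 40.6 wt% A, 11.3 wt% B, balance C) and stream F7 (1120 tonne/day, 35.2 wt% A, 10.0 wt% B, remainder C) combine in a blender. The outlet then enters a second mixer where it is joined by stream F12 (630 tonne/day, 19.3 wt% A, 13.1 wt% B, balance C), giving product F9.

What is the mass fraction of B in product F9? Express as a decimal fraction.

0.1116

Overall, product flow = 2282 tonne/day.
B in = 532×0.113 + 1120×0.100 + 630×0.131 = 254.65 tonne/day.
B fraction in F9 = 0.1116.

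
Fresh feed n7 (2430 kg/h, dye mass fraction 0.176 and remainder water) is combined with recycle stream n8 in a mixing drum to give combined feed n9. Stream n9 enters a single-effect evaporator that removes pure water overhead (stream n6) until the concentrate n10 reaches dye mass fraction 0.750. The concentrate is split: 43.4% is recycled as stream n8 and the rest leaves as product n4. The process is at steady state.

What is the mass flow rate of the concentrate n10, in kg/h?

Overall dye balance (none leaves overhead): dye in fresh feed = dye in product, i.e. 2430×0.176 = (1−0.434)·n10·0.750.
n10 = 427.68/(0.750×0.566) = 1007.5 kg/h.

1007 kg/h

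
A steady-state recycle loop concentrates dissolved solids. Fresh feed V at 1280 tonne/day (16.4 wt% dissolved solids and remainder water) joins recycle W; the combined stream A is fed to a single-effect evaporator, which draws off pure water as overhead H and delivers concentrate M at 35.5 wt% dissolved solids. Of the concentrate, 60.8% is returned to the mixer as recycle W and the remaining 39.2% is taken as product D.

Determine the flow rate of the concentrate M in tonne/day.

1508 tonne/day

Overall dissolved solids balance (none leaves overhead): dissolved solids in fresh feed = dissolved solids in product, i.e. 1280×0.164 = (1−0.608)·M·0.355.
M = 209.92/(0.355×0.392) = 1508.5 tonne/day.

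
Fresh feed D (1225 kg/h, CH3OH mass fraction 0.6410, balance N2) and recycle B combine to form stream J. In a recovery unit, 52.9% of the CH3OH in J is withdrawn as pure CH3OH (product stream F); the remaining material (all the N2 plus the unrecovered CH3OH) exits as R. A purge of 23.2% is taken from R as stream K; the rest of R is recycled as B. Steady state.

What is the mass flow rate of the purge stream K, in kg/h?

574.2 kg/h

N2 enters only via D and leaves only via the purge: 1225×0.359 = 0.232×(N2 in R), and the recovery unit passes all N2, so N2 in J = N2 in R = 1895.6 kg/h.
CH3OH in J: m_A = 1225×0.641 + (1−0.232)·(1−0.529)·m_A, so m_A = 785.23/0.6383 = 1230.2 kg/h.
R = (1−0.529)×1230.2 + 1895.6 = 2475 kg/h.
Purge K = 0.232×2475 = 574.21 kg/h.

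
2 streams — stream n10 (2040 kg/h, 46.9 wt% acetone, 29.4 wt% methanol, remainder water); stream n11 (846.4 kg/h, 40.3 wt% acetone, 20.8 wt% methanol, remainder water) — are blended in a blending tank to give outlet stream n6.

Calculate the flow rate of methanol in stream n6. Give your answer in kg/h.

775.8 kg/h

methanol out = methanol in = 2040×0.294 + 846.4×0.208 = 775.81 kg/h.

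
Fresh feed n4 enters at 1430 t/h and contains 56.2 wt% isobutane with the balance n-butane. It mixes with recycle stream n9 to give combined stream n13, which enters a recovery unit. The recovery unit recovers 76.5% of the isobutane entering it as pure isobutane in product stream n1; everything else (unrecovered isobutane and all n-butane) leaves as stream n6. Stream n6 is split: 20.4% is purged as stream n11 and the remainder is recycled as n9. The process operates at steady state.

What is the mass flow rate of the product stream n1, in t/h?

isobutane in n13: m_A = 1430×0.562 + (1−0.204)·(1−0.765)·m_A, so m_A = 803.66/0.8129 = 988.58 t/h.
Product n1 = 0.765×988.58 = 756.27 t/h.

756.3 t/h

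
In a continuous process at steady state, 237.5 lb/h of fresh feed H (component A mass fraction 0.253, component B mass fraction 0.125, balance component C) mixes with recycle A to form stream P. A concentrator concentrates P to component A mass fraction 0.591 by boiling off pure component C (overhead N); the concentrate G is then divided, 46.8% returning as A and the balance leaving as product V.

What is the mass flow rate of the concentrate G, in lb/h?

Overall component A balance (none leaves overhead): component A in fresh feed = component A in product, i.e. 237.5×0.253 = (1−0.468)·G·0.591.
G = 60.087/(0.591×0.532) = 191.11 lb/h.

191.1 lb/h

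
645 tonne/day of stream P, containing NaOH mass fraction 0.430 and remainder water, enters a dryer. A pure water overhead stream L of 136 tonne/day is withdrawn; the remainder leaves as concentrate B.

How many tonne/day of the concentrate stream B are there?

Concentrate = 645 − 136 = 509 tonne/day.

509 tonne/day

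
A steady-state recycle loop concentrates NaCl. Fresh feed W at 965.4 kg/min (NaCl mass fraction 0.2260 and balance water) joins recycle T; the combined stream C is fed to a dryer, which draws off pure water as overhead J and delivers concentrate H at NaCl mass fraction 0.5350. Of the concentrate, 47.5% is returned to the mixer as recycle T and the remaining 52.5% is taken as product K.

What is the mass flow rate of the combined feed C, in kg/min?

Overall NaCl balance (none leaves overhead): NaCl in fresh feed = NaCl in product, i.e. 965.4×0.226 = (1−0.475)·H·0.535.
H = 218.18/(0.535×0.525) = 776.79 kg/min.
Recycle T = 0.475×776.79 = 368.97 kg/min.
Combined feed C = 965.4 + 368.97 = 1334.4 kg/min.

1334 kg/min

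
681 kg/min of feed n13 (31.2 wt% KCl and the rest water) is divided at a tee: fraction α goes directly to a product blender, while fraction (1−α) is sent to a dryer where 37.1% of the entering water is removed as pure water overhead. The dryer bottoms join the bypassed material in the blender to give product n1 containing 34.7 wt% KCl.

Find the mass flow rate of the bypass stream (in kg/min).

All 681×0.312 = 212.47 kg/min of KCl reaches n1, so n1 = 212.47/0.347 = 612.31 kg/min and vapour = 68.689 kg/min.
The evaporator receives (1−α)·681 of feed at 0.688 water and removes 0.371 of that water:
0.371×0.688×(1−α)×681 = 68.689
(1−α) = 68.689/173.82 = 0.3952;  α = 0.6048.
Bypass flow = 0.6048×681 = 411.89 kg/min.

411.9 kg/min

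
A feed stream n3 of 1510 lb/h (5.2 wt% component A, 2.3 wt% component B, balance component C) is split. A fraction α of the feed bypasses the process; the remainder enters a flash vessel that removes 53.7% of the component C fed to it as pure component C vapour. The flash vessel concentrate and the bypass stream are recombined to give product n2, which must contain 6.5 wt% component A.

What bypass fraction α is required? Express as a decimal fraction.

All 1510×0.052 = 78.52 lb/h of component A reaches n2, so n2 = 78.52/0.065 = 1208 lb/h and vapour = 302 lb/h.
The evaporator receives (1−α)·1510 of feed at 0.925 component C and removes 0.537 of that component C:
0.537×0.925×(1−α)×1510 = 302
(1−α) = 302/750.05 = 0.4026;  α = 0.5974.

0.597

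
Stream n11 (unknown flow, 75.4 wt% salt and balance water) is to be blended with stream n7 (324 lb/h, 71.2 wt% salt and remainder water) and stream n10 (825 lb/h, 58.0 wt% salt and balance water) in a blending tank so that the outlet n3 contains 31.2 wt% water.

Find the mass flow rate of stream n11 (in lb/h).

1232 lb/h

Let n11 be the unknown flow. Total out = 1149 + n11.
water balance: 439.81 + 0.246·n11 = 0.312·(1149 + n11)
(0.246 − 0.312)·n11 = 0.312×1149 − 439.81 = -81.324
n11 = -81.324 / -0.066 = 1232.2 lb/h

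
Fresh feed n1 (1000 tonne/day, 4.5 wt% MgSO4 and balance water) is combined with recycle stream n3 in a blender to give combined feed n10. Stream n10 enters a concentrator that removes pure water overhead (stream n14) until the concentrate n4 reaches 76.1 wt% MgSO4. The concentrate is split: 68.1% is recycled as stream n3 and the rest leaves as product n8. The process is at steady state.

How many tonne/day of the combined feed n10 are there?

1126 tonne/day

Overall MgSO4 balance (none leaves overhead): MgSO4 in fresh feed = MgSO4 in product, i.e. 1000×0.045 = (1−0.681)·n4·0.761.
n4 = 45/(0.761×0.319) = 185.37 tonne/day.
Recycle n3 = 0.681×185.37 = 126.24 tonne/day.
Combined feed n10 = 1000 + 126.24 = 1126.2 tonne/day.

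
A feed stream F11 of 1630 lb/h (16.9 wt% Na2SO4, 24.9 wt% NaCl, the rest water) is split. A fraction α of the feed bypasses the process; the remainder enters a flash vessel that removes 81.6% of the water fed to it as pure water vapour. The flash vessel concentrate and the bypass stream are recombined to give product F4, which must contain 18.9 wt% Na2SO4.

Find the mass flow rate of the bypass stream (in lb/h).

All 1630×0.169 = 275.47 lb/h of Na2SO4 reaches F4, so F4 = 275.47/0.189 = 1457.5 lb/h and vapour = 172.49 lb/h.
The evaporator receives (1−α)·1630 of feed at 0.582 water and removes 0.816 of that water:
0.816×0.582×(1−α)×1630 = 172.49
(1−α) = 172.49/774.11 = 0.2228;  α = 0.7772.
Bypass flow = 0.7772×1630 = 1266.8 lb/h.

1267 lb/h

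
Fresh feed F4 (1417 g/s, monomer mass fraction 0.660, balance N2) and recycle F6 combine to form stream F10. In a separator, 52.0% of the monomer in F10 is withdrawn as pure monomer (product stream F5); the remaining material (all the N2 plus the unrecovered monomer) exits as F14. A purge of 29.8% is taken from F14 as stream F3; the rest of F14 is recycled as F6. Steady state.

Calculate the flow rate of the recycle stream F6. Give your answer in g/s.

N2 enters only via F4 and leaves only via the purge: 1417×0.340 = 0.298×(N2 in F14), and the separator passes all N2, so N2 in F10 = N2 in F14 = 1616.7 g/s.
monomer in F10: m_A = 1417×0.660 + (1−0.298)·(1−0.520)·m_A, so m_A = 935.22/0.6630 = 1410.5 g/s.
F14 = (1−0.520)×1410.5 + 1616.7 = 2293.8 g/s.
Recycle F6 = (1−0.298)×2293.8 = 1610.2 g/s.

1610 g/s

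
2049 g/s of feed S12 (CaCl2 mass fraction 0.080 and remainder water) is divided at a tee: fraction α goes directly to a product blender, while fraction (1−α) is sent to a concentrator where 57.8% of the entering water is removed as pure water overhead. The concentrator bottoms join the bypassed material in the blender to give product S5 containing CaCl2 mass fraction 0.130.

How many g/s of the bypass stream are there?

All 2049×0.080 = 163.92 g/s of CaCl2 reaches S5, so S5 = 163.92/0.130 = 1260.9 g/s and vapour = 788.08 g/s.
The evaporator receives (1−α)·2049 of feed at 0.920 water and removes 0.578 of that water:
0.578×0.920×(1−α)×2049 = 788.08
(1−α) = 788.08/1089.6 = 0.7233;  α = 0.2767.
Bypass flow = 0.2767×2049 = 566.98 g/s.

567 g/s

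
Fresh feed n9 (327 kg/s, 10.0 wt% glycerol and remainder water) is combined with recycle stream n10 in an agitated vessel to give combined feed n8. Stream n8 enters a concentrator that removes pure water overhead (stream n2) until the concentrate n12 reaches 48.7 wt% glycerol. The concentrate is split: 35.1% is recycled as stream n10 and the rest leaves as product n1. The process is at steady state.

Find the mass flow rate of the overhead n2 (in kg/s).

259.9 kg/s

Overall glycerol balance (none leaves overhead): glycerol in fresh feed = glycerol in product, i.e. 327×0.100 = (1−0.351)·n12·0.487.
n12 = 32.7/(0.487×0.649) = 103.46 kg/s.
Recycle n10 = 0.351×103.46 = 36.315 kg/s.
Combined feed n8 = 327 + 36.315 = 363.31 kg/s.
Overhead n2 = n8 − n12 = 363.31 − 103.46 = 259.85 kg/s.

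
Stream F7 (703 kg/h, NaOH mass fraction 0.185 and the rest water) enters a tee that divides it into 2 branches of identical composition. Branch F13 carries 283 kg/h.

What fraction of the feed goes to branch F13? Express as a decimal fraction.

Fraction to F13 = 283/703 = 0.4026.

0.403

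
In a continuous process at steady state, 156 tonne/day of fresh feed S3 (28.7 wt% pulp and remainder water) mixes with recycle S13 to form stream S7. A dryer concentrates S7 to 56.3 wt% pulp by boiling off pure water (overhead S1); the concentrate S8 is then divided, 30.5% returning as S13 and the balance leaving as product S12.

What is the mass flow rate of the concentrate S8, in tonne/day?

114.4 tonne/day

Overall pulp balance (none leaves overhead): pulp in fresh feed = pulp in product, i.e. 156×0.287 = (1−0.305)·S8·0.563.
S8 = 44.772/(0.563×0.695) = 114.42 tonne/day.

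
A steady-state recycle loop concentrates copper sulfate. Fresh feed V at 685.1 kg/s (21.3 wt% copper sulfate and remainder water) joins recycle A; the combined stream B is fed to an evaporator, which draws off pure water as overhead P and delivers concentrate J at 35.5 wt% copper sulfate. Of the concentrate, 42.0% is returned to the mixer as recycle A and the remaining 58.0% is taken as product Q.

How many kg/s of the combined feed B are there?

982.8 kg/s

Overall copper sulfate balance (none leaves overhead): copper sulfate in fresh feed = copper sulfate in product, i.e. 685.1×0.213 = (1−0.420)·J·0.355.
J = 145.93/(0.355×0.580) = 708.72 kg/s.
Recycle A = 0.420×708.72 = 297.66 kg/s.
Combined feed B = 685.1 + 297.66 = 982.76 kg/s.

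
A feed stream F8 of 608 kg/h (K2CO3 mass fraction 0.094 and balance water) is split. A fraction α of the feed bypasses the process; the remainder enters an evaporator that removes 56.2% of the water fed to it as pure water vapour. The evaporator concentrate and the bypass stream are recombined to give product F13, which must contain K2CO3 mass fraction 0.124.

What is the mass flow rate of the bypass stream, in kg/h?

All 608×0.094 = 57.152 kg/h of K2CO3 reaches F13, so F13 = 57.152/0.124 = 460.9 kg/h and vapour = 147.1 kg/h.
The evaporator receives (1−α)·608 of feed at 0.906 water and removes 0.562 of that water:
0.562×0.906×(1−α)×608 = 147.1
(1−α) = 147.1/309.58 = 0.4752;  α = 0.5248.
Bypass flow = 0.5248×608 = 319.11 kg/h.

319.1 kg/h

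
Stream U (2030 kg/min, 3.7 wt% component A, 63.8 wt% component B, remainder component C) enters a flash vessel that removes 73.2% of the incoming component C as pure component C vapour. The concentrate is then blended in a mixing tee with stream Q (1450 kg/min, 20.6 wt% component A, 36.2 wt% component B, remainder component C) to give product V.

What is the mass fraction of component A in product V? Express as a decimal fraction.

Vapour removed = 0.732×0.325×2030 = 482.94 kg/min; concentrate = 1547.1 kg/min.
component A reaching the mixer = 75.11 (from concentrate) + 1450×0.206 = 373.81 kg/min.
Product flow = 1547.1 + 1450 = 2997.1 kg/min; component A fraction = 0.125.

0.125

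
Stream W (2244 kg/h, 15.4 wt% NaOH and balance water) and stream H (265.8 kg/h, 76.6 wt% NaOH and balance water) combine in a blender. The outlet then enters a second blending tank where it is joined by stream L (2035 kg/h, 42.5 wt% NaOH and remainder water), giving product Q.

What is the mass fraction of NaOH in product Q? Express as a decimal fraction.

Overall, product flow = 4544.8 kg/h.
NaOH in = 2244×0.154 + 265.8×0.766 + 2035×0.425 = 1414.1 kg/h.
NaOH fraction in Q = 0.3111.

0.3111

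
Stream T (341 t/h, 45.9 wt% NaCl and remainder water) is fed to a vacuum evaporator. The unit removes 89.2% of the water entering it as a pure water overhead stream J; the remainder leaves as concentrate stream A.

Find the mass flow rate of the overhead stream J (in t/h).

water entering = 341×0.541 = 184.48 t/h; overhead removed = 0.892×184.48 = 164.56 t/h.

164.6 t/h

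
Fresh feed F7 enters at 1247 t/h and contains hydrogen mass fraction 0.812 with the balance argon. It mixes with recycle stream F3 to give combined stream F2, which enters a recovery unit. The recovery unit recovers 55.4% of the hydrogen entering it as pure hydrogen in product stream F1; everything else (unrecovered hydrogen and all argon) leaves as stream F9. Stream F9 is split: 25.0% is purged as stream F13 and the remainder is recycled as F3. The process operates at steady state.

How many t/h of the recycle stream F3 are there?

argon enters only via F7 and leaves only via the purge: 1247×0.188 = 0.250×(argon in F9), and the recovery unit passes all argon, so argon in F2 = argon in F9 = 937.74 t/h.
hydrogen in F2: m_A = 1247×0.812 + (1−0.250)·(1−0.554)·m_A, so m_A = 1012.6/0.6655 = 1521.5 t/h.
F9 = (1−0.554)×1521.5 + 937.74 = 1616.3 t/h.
Recycle F3 = (1−0.250)×1616.3 = 1212.3 t/h.

1212 t/h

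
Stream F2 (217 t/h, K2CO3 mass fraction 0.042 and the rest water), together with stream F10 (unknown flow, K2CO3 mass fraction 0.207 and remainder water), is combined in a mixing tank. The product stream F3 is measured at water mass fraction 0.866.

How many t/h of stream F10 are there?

Let F10 be the unknown flow. Total out = 217 + F10.
water balance: 207.89 + 0.793·F10 = 0.866·(217 + F10)
(0.793 − 0.866)·F10 = 0.866×217 − 207.89 = -19.964
F10 = -19.964 / -0.073 = 273.48 t/h

273.5 t/h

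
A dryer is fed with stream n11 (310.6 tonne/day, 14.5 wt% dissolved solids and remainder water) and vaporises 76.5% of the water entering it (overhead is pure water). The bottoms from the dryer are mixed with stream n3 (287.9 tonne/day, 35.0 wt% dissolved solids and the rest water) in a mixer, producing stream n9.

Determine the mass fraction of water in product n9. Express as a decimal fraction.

Vapour removed = 0.765×0.855×310.6 = 203.16 tonne/day; concentrate = 107.44 tonne/day.
water reaching the mixer = 62.407 (from concentrate) + 287.9×0.650 = 249.54 tonne/day.
Product flow = 107.44 + 287.9 = 395.34 tonne/day; water fraction = 0.631.

0.631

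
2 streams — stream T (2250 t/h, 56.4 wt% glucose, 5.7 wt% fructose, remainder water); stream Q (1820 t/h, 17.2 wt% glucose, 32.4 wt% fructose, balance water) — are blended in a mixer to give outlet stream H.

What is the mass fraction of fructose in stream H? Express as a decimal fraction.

0.1764

Total flow out = 2250 + 1820 = 4070 t/h.
fructose in = 2250×0.057 + 1820×0.324 = 717.93 t/h.
fructose mass fraction in H = 717.93/4070 = 0.1764.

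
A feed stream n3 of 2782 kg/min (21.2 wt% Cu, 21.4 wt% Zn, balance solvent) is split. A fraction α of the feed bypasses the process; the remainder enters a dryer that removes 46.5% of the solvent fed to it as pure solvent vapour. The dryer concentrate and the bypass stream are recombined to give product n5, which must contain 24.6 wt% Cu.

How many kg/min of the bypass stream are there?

All 2782×0.212 = 589.78 kg/min of Cu reaches n5, so n5 = 589.78/0.246 = 2397.5 kg/min and vapour = 384.5 kg/min.
The evaporator receives (1−α)·2782 of feed at 0.574 solvent and removes 0.465 of that solvent:
0.465×0.574×(1−α)×2782 = 384.5
(1−α) = 384.5/742.54 = 0.5178;  α = 0.4822.
Bypass flow = 0.4822×2782 = 1341.4 kg/min.

1341 kg/min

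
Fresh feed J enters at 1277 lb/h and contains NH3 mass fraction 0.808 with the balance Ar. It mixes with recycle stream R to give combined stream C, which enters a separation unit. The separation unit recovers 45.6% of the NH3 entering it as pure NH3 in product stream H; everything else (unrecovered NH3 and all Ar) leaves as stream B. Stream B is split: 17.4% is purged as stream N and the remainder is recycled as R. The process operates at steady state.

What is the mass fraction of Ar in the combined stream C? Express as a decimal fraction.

Ar enters only via J and leaves only via the purge: 1277×0.192 = 0.174×(Ar in B), and the separation unit passes all Ar, so Ar in C = Ar in B = 1409.1 lb/h.
NH3 in C: m_A = 1277×0.808 + (1−0.174)·(1−0.456)·m_A, so m_A = 1031.8/0.5507 = 1873.8 lb/h.
C = 1873.8 + 1409.1 = 3282.9 lb/h.
Ar fraction in C = 1409.1/3282.9 = 0.429.

0.429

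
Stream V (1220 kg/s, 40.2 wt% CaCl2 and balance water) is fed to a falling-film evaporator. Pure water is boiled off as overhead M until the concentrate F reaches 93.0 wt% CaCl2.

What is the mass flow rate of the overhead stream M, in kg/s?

692.6 kg/s

CaCl2 is conserved: 1220×0.402 = 490.44 kg/s all reports to the concentrate.
Concentrate = 490.44/(target fraction) = 527.35 kg/s.
Overhead = 1220 − 527.35 = 692.65 kg/s.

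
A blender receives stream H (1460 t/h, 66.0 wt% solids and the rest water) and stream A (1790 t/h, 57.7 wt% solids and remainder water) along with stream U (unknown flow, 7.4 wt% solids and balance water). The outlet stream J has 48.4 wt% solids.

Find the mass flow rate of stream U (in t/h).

Let U be the unknown flow. Total out = 3250 + U.
solids balance: 1996.4 + 0.074·U = 0.484·(3250 + U)
(0.074 − 0.484)·U = 0.484×3250 − 1996.4 = -423.43
U = -423.43 / -0.410 = 1032.8 t/h

1033 t/h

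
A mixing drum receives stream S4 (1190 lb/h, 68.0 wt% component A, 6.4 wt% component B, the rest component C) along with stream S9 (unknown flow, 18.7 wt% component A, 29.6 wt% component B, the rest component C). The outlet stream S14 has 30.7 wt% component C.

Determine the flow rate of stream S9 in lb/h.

Let S9 be the unknown flow. Total out = 1190 + S9.
component C balance: 304.64 + 0.517·S9 = 0.307·(1190 + S9)
(0.517 − 0.307)·S9 = 0.307×1190 − 304.64 = 60.69
S9 = 60.69 / 0.210 = 289 lb/h

289 lb/h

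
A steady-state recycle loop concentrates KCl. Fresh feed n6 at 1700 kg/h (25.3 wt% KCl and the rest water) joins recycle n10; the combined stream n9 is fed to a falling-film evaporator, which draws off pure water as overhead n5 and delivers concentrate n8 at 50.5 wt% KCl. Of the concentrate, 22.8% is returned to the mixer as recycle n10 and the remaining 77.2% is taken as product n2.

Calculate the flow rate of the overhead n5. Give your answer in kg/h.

848.3 kg/h

Overall KCl balance (none leaves overhead): KCl in fresh feed = KCl in product, i.e. 1700×0.253 = (1−0.228)·n8·0.505.
n8 = 430.1/(0.505×0.772) = 1103.2 kg/h.
Recycle n10 = 0.228×1103.2 = 251.53 kg/h.
Combined feed n9 = 1700 + 251.53 = 1951.5 kg/h.
Overhead n5 = n9 − n8 = 1951.5 − 1103.2 = 848.32 kg/h.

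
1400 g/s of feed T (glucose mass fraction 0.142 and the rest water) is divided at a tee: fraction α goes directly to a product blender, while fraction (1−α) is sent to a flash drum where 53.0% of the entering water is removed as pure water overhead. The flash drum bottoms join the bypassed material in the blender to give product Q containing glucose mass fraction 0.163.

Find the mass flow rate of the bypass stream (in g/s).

1003 g/s

All 1400×0.142 = 198.8 g/s of glucose reaches Q, so Q = 198.8/0.163 = 1219.6 g/s and vapour = 180.37 g/s.
The evaporator receives (1−α)·1400 of feed at 0.858 water and removes 0.530 of that water:
0.530×0.858×(1−α)×1400 = 180.37
(1−α) = 180.37/636.64 = 0.2833;  α = 0.7167.
Bypass flow = 0.7167×1400 = 1003.4 g/s.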